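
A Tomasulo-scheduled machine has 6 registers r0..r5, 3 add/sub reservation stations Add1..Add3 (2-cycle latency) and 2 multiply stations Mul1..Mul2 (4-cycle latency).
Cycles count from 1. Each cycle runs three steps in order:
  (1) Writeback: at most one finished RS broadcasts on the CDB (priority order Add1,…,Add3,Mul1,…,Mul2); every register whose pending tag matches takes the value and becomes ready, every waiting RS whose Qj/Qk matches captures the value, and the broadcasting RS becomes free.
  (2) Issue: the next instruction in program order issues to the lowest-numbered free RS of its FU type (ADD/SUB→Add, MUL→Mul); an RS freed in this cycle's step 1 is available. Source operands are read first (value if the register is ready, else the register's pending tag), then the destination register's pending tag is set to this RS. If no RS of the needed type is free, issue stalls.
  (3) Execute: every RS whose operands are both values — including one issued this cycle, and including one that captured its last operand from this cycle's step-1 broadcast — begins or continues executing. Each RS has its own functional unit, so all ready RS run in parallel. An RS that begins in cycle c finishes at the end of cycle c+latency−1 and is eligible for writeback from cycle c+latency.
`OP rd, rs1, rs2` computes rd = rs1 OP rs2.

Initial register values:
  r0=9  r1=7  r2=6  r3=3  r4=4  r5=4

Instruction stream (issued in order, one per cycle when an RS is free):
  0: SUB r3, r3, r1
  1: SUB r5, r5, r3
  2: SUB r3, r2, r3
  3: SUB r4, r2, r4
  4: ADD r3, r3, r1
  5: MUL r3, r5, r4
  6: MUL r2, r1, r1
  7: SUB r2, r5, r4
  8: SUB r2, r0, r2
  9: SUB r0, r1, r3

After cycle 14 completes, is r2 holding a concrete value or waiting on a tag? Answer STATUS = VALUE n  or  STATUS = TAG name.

STATUS = VALUE 3

  c1: issue SUB r3<-Add1  regs: r0:9,r1:7,r2:6,r3:Add1,r4:4,r5:4
  c2: issue SUB r5<-Add2  regs: r0:9,r1:7,r2:6,r3:Add1,r4:4,r5:Add2
  c3: CDB Add1=-4; issue SUB r3<-Add1  regs: r0:9,r1:7,r2:6,r3:Add1,r4:4,r5:Add2
  c4: issue SUB r4<-Add3  regs: r0:9,r1:7,r2:6,r3:Add1,r4:Add3,r5:Add2
  c5: CDB Add1=10; issue ADD r3<-Add1  regs: r0:9,r1:7,r2:6,r3:Add1,r4:Add3,r5:Add2
  c6: CDB Add2=8; issue MUL r3<-Mul1  regs: r0:9,r1:7,r2:6,r3:Mul1,r4:Add3,r5:8
  c7: CDB Add1=17; issue MUL r2<-Mul2  regs: r0:9,r1:7,r2:Mul2,r3:Mul1,r4:Add3,r5:8
  c8: CDB Add3=2; issue SUB r2<-Add1  regs: r0:9,r1:7,r2:Add1,r3:Mul1,r4:2,r5:8
  c9: issue SUB r2<-Add2  regs: r0:9,r1:7,r2:Add2,r3:Mul1,r4:2,r5:8
  c10: CDB Add1=6; issue SUB r0<-Add1  regs: r0:Add1,r1:7,r2:Add2,r3:Mul1,r4:2,r5:8
  c11: CDB Mul2=49  regs: r0:Add1,r1:7,r2:Add2,r3:Mul1,r4:2,r5:8
  c12: CDB Add2=3  regs: r0:Add1,r1:7,r2:3,r3:Mul1,r4:2,r5:8
  c13: CDB Mul1=16  regs: r0:Add1,r1:7,r2:3,r3:16,r4:2,r5:8
  c14: -  regs: r0:Add1,r1:7,r2:3,r3:16,r4:2,r5:8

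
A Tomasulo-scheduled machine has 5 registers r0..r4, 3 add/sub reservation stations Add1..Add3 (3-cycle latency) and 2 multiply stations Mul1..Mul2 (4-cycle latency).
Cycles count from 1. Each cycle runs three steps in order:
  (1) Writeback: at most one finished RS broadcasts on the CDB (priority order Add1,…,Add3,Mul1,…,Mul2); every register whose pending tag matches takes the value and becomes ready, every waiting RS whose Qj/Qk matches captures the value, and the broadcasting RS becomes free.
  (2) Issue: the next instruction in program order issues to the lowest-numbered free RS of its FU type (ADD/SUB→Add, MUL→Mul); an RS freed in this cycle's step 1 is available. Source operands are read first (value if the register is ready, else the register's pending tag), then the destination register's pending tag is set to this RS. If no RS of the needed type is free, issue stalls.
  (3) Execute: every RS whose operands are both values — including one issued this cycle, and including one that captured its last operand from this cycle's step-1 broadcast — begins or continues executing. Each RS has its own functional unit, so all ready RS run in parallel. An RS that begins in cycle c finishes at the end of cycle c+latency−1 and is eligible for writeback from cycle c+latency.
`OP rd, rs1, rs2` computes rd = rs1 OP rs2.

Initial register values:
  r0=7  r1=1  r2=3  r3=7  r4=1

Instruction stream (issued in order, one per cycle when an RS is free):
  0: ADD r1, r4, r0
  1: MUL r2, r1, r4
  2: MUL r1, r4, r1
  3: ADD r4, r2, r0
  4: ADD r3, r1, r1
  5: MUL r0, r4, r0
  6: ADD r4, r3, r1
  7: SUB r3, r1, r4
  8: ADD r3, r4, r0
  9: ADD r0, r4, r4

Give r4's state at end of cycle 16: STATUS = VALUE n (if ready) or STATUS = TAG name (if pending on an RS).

STATUS = VALUE 24

  c1: issue ADD r1<-Add1  regs: r0:7,r1:Add1,r2:3,r3:7,r4:1
  c2: issue MUL r2<-Mul1  regs: r0:7,r1:Add1,r2:Mul1,r3:7,r4:1
  c3: issue MUL r1<-Mul2  regs: r0:7,r1:Mul2,r2:Mul1,r3:7,r4:1
  c4: CDB Add1=8; issue ADD r4<-Add1  regs: r0:7,r1:Mul2,r2:Mul1,r3:7,r4:Add1
  c5: issue ADD r3<-Add2  regs: r0:7,r1:Mul2,r2:Mul1,r3:Add2,r4:Add1
  c6: stall  regs: r0:7,r1:Mul2,r2:Mul1,r3:Add2,r4:Add1
  c7: stall  regs: r0:7,r1:Mul2,r2:Mul1,r3:Add2,r4:Add1
  c8: CDB Mul1=8; issue MUL r0<-Mul1  regs: r0:Mul1,r1:Mul2,r2:8,r3:Add2,r4:Add1
  c9: CDB Mul2=8; issue ADD r4<-Add3  regs: r0:Mul1,r1:8,r2:8,r3:Add2,r4:Add3
  c10: stall  regs: r0:Mul1,r1:8,r2:8,r3:Add2,r4:Add3
  c11: CDB Add1=15; issue SUB r3<-Add1  regs: r0:Mul1,r1:8,r2:8,r3:Add1,r4:Add3
  c12: CDB Add2=16; issue ADD r3<-Add2  regs: r0:Mul1,r1:8,r2:8,r3:Add2,r4:Add3
  c13: stall  regs: r0:Mul1,r1:8,r2:8,r3:Add2,r4:Add3
  c14: stall  regs: r0:Mul1,r1:8,r2:8,r3:Add2,r4:Add3
  c15: CDB Add3=24; issue ADD r0<-Add3  regs: r0:Add3,r1:8,r2:8,r3:Add2,r4:24
  c16: CDB Mul1=105  regs: r0:Add3,r1:8,r2:8,r3:Add2,r4:24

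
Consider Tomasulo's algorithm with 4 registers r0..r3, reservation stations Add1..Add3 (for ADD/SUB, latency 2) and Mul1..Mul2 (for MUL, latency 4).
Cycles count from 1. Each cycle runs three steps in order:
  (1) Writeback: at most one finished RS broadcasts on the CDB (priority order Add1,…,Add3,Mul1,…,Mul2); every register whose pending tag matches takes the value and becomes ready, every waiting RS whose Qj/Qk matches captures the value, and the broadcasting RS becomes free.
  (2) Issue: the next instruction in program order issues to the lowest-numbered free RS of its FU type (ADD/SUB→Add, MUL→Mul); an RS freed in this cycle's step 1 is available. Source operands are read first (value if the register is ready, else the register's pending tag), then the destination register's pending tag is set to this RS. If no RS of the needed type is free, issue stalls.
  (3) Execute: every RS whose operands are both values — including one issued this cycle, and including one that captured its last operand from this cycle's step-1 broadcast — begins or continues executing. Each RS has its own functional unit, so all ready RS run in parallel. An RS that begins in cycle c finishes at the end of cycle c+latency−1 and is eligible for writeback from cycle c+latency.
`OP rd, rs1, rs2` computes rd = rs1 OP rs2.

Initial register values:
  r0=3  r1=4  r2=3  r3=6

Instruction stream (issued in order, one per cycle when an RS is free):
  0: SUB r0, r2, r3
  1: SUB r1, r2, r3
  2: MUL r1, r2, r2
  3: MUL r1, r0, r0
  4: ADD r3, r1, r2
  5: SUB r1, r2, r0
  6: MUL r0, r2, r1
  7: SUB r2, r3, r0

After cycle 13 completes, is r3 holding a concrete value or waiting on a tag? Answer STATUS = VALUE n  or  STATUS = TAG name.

  c1: issue SUB r0<-Add1  regs: r0:Add1,r1:4,r2:3,r3:6
  c2: issue SUB r1<-Add2  regs: r0:Add1,r1:Add2,r2:3,r3:6
  c3: CDB Add1=-3; issue MUL r1<-Mul1  regs: r0:-3,r1:Mul1,r2:3,r3:6
  c4: CDB Add2=-3; issue MUL r1<-Mul2  regs: r0:-3,r1:Mul2,r2:3,r3:6
  c5: issue ADD r3<-Add1  regs: r0:-3,r1:Mul2,r2:3,r3:Add1
  c6: issue SUB r1<-Add2  regs: r0:-3,r1:Add2,r2:3,r3:Add1
  c7: CDB Mul1=9; issue MUL r0<-Mul1  regs: r0:Mul1,r1:Add2,r2:3,r3:Add1
  c8: CDB Add2=6; issue SUB r2<-Add2  regs: r0:Mul1,r1:6,r2:Add2,r3:Add1
  c9: CDB Mul2=9  regs: r0:Mul1,r1:6,r2:Add2,r3:Add1
  c10: -  regs: r0:Mul1,r1:6,r2:Add2,r3:Add1
  c11: CDB Add1=12  regs: r0:Mul1,r1:6,r2:Add2,r3:12
  c12: CDB Mul1=18  regs: r0:18,r1:6,r2:Add2,r3:12
  c13: -  regs: r0:18,r1:6,r2:Add2,r3:12

STATUS = VALUE 12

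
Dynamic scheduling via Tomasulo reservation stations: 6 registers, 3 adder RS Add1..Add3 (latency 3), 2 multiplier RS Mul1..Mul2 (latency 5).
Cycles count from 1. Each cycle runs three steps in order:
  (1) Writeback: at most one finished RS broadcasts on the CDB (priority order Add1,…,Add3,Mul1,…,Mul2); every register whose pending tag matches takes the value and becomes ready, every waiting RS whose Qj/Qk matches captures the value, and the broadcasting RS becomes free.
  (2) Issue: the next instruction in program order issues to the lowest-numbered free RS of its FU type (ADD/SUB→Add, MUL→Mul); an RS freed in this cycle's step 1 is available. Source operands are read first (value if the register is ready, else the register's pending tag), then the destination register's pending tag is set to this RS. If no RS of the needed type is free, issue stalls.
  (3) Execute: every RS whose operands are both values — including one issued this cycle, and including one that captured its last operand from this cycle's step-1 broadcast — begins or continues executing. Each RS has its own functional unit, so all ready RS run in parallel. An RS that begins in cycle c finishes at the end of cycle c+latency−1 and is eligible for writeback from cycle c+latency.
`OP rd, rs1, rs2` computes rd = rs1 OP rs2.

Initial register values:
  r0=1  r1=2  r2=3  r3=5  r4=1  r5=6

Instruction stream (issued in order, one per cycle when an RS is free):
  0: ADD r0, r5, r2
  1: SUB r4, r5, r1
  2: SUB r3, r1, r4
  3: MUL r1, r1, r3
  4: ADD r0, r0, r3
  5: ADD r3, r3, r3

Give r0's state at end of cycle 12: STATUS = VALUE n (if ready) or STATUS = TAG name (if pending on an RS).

STATUS = VALUE 7

cycle 1: issue ADD r0<-Add1 // r0:Add1,r1:2,r2:3,r3:5,r4:1,r5:6
cycle 2: issue SUB r4<-Add2 // r0:Add1,r1:2,r2:3,r3:5,r4:Add2,r5:6
cycle 3: issue SUB r3<-Add3 // r0:Add1,r1:2,r2:3,r3:Add3,r4:Add2,r5:6
cycle 4: CDB Add1=9; issue MUL r1<-Mul1 // r0:9,r1:Mul1,r2:3,r3:Add3,r4:Add2,r5:6
cycle 5: CDB Add2=4; issue ADD r0<-Add1 // r0:Add1,r1:Mul1,r2:3,r3:Add3,r4:4,r5:6
cycle 6: issue ADD r3<-Add2 // r0:Add1,r1:Mul1,r2:3,r3:Add2,r4:4,r5:6
cycle 7: - // r0:Add1,r1:Mul1,r2:3,r3:Add2,r4:4,r5:6
cycle 8: CDB Add3=-2 // r0:Add1,r1:Mul1,r2:3,r3:Add2,r4:4,r5:6
cycle 9: - // r0:Add1,r1:Mul1,r2:3,r3:Add2,r4:4,r5:6
cycle 10: - // r0:Add1,r1:Mul1,r2:3,r3:Add2,r4:4,r5:6
cycle 11: CDB Add1=7 // r0:7,r1:Mul1,r2:3,r3:Add2,r4:4,r5:6
cycle 12: CDB Add2=-4 // r0:7,r1:Mul1,r2:3,r3:-4,r4:4,r5:6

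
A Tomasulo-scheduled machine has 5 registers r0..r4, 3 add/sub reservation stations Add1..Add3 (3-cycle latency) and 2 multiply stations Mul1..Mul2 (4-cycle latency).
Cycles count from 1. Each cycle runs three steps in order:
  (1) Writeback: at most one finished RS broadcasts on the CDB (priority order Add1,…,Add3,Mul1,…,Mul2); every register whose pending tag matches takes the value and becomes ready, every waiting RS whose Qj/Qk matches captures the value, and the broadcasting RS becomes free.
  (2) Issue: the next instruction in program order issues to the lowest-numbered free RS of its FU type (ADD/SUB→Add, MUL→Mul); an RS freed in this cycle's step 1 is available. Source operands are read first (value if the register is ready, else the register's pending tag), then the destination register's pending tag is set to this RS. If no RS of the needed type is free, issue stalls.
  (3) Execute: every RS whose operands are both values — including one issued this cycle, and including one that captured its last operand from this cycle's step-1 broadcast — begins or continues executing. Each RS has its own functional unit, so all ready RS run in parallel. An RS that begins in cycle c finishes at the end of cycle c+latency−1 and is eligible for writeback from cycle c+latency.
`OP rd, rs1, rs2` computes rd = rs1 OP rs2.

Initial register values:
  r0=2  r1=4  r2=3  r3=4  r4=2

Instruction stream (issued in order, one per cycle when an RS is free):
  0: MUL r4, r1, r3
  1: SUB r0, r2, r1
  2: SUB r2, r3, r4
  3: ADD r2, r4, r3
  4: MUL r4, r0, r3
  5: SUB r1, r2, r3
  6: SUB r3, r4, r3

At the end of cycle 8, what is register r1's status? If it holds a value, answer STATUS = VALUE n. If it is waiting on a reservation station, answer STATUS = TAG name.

STATUS = TAG Add1

  c1: issue MUL r4<-Mul1  regs: r0:2,r1:4,r2:3,r3:4,r4:Mul1
  c2: issue SUB r0<-Add1  regs: r0:Add1,r1:4,r2:3,r3:4,r4:Mul1
  c3: issue SUB r2<-Add2  regs: r0:Add1,r1:4,r2:Add2,r3:4,r4:Mul1
  c4: issue ADD r2<-Add3  regs: r0:Add1,r1:4,r2:Add3,r3:4,r4:Mul1
  c5: CDB Add1=-1; issue MUL r4<-Mul2  regs: r0:-1,r1:4,r2:Add3,r3:4,r4:Mul2
  c6: CDB Mul1=16; issue SUB r1<-Add1  regs: r0:-1,r1:Add1,r2:Add3,r3:4,r4:Mul2
  c7: stall  regs: r0:-1,r1:Add1,r2:Add3,r3:4,r4:Mul2
  c8: stall  regs: r0:-1,r1:Add1,r2:Add3,r3:4,r4:Mul2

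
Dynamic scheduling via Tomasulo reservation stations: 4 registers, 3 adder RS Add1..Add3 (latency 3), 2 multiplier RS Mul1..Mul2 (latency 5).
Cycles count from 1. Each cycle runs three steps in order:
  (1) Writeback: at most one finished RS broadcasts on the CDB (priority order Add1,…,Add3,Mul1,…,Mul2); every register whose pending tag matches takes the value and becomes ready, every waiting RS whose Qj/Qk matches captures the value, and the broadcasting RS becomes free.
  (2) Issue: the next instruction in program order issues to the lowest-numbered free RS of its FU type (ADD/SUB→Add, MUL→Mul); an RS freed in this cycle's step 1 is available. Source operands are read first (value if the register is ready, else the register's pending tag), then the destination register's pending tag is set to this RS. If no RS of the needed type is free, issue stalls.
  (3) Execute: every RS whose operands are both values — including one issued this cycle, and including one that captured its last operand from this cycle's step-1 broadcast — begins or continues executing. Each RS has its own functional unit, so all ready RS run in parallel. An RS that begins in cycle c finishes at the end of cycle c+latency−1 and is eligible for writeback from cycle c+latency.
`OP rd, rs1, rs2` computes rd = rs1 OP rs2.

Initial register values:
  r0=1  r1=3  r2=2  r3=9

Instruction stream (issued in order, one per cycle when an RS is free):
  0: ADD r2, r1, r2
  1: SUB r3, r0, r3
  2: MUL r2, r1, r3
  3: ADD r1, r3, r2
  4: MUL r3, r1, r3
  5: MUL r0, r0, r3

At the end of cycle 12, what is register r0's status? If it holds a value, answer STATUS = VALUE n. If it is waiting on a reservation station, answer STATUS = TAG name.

STATUS = TAG Mul1

cycle 1: issue ADD r2<-Add1 // r0:1,r1:3,r2:Add1,r3:9
cycle 2: issue SUB r3<-Add2 // r0:1,r1:3,r2:Add1,r3:Add2
cycle 3: issue MUL r2<-Mul1 // r0:1,r1:3,r2:Mul1,r3:Add2
cycle 4: CDB Add1=5; issue ADD r1<-Add1 // r0:1,r1:Add1,r2:Mul1,r3:Add2
cycle 5: CDB Add2=-8; issue MUL r3<-Mul2 // r0:1,r1:Add1,r2:Mul1,r3:Mul2
cycle 6: stall // r0:1,r1:Add1,r2:Mul1,r3:Mul2
cycle 7: stall // r0:1,r1:Add1,r2:Mul1,r3:Mul2
cycle 8: stall // r0:1,r1:Add1,r2:Mul1,r3:Mul2
cycle 9: stall // r0:1,r1:Add1,r2:Mul1,r3:Mul2
cycle 10: CDB Mul1=-24; issue MUL r0<-Mul1 // r0:Mul1,r1:Add1,r2:-24,r3:Mul2
cycle 11: - // r0:Mul1,r1:Add1,r2:-24,r3:Mul2
cycle 12: - // r0:Mul1,r1:Add1,r2:-24,r3:Mul2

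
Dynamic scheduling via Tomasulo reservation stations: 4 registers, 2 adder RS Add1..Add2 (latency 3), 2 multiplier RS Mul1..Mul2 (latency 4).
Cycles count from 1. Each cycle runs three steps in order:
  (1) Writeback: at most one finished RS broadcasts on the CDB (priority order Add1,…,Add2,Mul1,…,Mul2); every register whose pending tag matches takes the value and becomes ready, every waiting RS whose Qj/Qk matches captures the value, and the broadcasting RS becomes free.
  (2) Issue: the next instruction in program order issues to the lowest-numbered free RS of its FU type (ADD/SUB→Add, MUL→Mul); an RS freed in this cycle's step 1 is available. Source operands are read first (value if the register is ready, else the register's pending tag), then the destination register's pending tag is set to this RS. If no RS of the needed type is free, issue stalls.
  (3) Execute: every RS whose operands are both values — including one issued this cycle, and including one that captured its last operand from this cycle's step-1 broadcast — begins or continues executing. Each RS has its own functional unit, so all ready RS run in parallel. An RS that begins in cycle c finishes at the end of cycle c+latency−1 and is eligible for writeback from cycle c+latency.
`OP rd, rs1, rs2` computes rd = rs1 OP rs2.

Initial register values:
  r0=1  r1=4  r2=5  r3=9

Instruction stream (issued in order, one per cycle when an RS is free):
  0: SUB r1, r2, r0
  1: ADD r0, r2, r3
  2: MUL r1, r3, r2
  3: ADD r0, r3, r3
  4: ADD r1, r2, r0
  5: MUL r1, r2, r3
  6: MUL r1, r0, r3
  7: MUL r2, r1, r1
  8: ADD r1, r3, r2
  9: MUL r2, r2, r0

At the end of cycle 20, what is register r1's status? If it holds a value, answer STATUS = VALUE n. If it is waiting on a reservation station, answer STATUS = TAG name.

  c1: issue SUB r1<-Add1  regs: r0:1,r1:Add1,r2:5,r3:9
  c2: issue ADD r0<-Add2  regs: r0:Add2,r1:Add1,r2:5,r3:9
  c3: issue MUL r1<-Mul1  regs: r0:Add2,r1:Mul1,r2:5,r3:9
  c4: CDB Add1=4; issue ADD r0<-Add1  regs: r0:Add1,r1:Mul1,r2:5,r3:9
  c5: CDB Add2=14; issue ADD r1<-Add2  regs: r0:Add1,r1:Add2,r2:5,r3:9
  c6: issue MUL r1<-Mul2  regs: r0:Add1,r1:Mul2,r2:5,r3:9
  c7: CDB Add1=18; stall  regs: r0:18,r1:Mul2,r2:5,r3:9
  c8: CDB Mul1=45; issue MUL r1<-Mul1  regs: r0:18,r1:Mul1,r2:5,r3:9
  c9: stall  regs: r0:18,r1:Mul1,r2:5,r3:9
  c10: CDB Add2=23; stall  regs: r0:18,r1:Mul1,r2:5,r3:9
  c11: CDB Mul2=45; issue MUL r2<-Mul2  regs: r0:18,r1:Mul1,r2:Mul2,r3:9
  c12: CDB Mul1=162; issue ADD r1<-Add1  regs: r0:18,r1:Add1,r2:Mul2,r3:9
  c13: issue MUL r2<-Mul1  regs: r0:18,r1:Add1,r2:Mul1,r3:9
  c14: -  regs: r0:18,r1:Add1,r2:Mul1,r3:9
  c15: -  regs: r0:18,r1:Add1,r2:Mul1,r3:9
  c16: CDB Mul2=26244  regs: r0:18,r1:Add1,r2:Mul1,r3:9
  c17: -  regs: r0:18,r1:Add1,r2:Mul1,r3:9
  c18: -  regs: r0:18,r1:Add1,r2:Mul1,r3:9
  c19: CDB Add1=26253  regs: r0:18,r1:26253,r2:Mul1,r3:9
  c20: CDB Mul1=472392  regs: r0:18,r1:26253,r2:472392,r3:9

STATUS = VALUE 26253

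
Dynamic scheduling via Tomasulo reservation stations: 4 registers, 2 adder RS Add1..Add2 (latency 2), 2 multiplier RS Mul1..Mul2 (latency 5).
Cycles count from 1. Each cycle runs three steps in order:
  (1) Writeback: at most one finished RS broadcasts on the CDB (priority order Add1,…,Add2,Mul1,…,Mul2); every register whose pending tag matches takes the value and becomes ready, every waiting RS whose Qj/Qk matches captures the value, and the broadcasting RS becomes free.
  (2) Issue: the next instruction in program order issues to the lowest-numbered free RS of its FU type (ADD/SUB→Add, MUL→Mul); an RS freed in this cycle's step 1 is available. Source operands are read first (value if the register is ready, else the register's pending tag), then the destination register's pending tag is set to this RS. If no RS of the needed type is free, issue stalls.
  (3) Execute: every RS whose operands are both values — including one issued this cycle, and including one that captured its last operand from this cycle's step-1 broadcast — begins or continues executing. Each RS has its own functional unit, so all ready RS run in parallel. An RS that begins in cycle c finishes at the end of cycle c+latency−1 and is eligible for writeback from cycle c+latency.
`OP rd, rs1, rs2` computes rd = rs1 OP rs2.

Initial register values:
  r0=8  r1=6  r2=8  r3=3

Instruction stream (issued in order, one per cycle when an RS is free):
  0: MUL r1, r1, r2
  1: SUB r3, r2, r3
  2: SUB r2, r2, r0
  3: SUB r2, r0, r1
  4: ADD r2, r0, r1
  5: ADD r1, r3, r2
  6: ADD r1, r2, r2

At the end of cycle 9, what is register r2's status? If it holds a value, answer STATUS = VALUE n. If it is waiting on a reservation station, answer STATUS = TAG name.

cycle 1: issue MUL r1<-Mul1 // r0:8,r1:Mul1,r2:8,r3:3
cycle 2: issue SUB r3<-Add1 // r0:8,r1:Mul1,r2:8,r3:Add1
cycle 3: issue SUB r2<-Add2 // r0:8,r1:Mul1,r2:Add2,r3:Add1
cycle 4: CDB Add1=5; issue SUB r2<-Add1 // r0:8,r1:Mul1,r2:Add1,r3:5
cycle 5: CDB Add2=0; issue ADD r2<-Add2 // r0:8,r1:Mul1,r2:Add2,r3:5
cycle 6: CDB Mul1=48; stall // r0:8,r1:48,r2:Add2,r3:5
cycle 7: stall // r0:8,r1:48,r2:Add2,r3:5
cycle 8: CDB Add1=-40; issue ADD r1<-Add1 // r0:8,r1:Add1,r2:Add2,r3:5
cycle 9: CDB Add2=56; issue ADD r1<-Add2 // r0:8,r1:Add2,r2:56,r3:5

STATUS = VALUE 56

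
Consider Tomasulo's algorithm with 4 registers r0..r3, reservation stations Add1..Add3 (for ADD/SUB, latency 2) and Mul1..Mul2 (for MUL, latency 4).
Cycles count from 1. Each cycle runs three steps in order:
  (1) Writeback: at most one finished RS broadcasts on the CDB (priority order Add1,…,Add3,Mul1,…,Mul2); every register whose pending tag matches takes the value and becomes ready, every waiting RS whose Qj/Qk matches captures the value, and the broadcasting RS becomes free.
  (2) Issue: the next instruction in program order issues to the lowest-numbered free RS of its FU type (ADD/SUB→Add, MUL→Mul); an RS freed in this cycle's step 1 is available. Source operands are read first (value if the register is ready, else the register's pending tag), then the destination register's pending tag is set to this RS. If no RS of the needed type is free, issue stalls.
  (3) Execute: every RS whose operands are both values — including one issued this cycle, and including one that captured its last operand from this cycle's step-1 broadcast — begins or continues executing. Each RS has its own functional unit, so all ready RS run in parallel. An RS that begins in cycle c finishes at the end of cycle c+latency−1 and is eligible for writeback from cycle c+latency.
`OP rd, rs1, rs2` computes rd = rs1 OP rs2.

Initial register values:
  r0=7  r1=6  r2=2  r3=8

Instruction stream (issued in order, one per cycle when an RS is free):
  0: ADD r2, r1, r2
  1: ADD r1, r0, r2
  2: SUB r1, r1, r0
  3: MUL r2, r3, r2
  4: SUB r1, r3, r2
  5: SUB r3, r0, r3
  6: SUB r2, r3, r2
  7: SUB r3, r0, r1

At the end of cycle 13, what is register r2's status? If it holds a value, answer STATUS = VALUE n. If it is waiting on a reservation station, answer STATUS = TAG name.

  c1: issue ADD r2<-Add1  regs: r0:7,r1:6,r2:Add1,r3:8
  c2: issue ADD r1<-Add2  regs: r0:7,r1:Add2,r2:Add1,r3:8
  c3: CDB Add1=8; issue SUB r1<-Add1  regs: r0:7,r1:Add1,r2:8,r3:8
  c4: issue MUL r2<-Mul1  regs: r0:7,r1:Add1,r2:Mul1,r3:8
  c5: CDB Add2=15; issue SUB r1<-Add2  regs: r0:7,r1:Add2,r2:Mul1,r3:8
  c6: issue SUB r3<-Add3  regs: r0:7,r1:Add2,r2:Mul1,r3:Add3
  c7: CDB Add1=8; issue SUB r2<-Add1  regs: r0:7,r1:Add2,r2:Add1,r3:Add3
  c8: CDB Add3=-1; issue SUB r3<-Add3  regs: r0:7,r1:Add2,r2:Add1,r3:Add3
  c9: CDB Mul1=64  regs: r0:7,r1:Add2,r2:Add1,r3:Add3
  c10: -  regs: r0:7,r1:Add2,r2:Add1,r3:Add3
  c11: CDB Add1=-65  regs: r0:7,r1:Add2,r2:-65,r3:Add3
  c12: CDB Add2=-56  regs: r0:7,r1:-56,r2:-65,r3:Add3
  c13: -  regs: r0:7,r1:-56,r2:-65,r3:Add3

STATUS = VALUE -65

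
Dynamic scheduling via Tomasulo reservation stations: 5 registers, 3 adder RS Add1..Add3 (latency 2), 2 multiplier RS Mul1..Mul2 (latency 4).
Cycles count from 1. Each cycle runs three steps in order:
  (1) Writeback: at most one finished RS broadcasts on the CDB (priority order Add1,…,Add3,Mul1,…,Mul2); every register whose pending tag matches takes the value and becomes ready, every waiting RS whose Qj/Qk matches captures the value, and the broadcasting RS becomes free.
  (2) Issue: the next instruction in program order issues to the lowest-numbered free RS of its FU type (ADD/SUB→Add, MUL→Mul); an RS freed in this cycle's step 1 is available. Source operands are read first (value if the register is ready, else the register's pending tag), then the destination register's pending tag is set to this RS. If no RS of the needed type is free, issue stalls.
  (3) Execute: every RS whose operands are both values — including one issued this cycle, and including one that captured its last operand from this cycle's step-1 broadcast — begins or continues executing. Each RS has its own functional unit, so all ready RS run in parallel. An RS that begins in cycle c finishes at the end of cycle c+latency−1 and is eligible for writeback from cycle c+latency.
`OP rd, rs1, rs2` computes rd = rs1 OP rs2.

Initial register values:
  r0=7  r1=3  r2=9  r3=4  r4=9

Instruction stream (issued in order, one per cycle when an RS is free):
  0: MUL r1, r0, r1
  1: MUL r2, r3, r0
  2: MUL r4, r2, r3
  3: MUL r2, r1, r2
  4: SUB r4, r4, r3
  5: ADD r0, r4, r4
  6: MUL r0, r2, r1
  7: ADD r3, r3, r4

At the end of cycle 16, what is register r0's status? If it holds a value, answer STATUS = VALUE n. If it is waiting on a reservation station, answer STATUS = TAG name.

  c1: issue MUL r1<-Mul1  regs: r0:7,r1:Mul1,r2:9,r3:4,r4:9
  c2: issue MUL r2<-Mul2  regs: r0:7,r1:Mul1,r2:Mul2,r3:4,r4:9
  c3: stall  regs: r0:7,r1:Mul1,r2:Mul2,r3:4,r4:9
  c4: stall  regs: r0:7,r1:Mul1,r2:Mul2,r3:4,r4:9
  c5: CDB Mul1=21; issue MUL r4<-Mul1  regs: r0:7,r1:21,r2:Mul2,r3:4,r4:Mul1
  c6: CDB Mul2=28; issue MUL r2<-Mul2  regs: r0:7,r1:21,r2:Mul2,r3:4,r4:Mul1
  c7: issue SUB r4<-Add1  regs: r0:7,r1:21,r2:Mul2,r3:4,r4:Add1
  c8: issue ADD r0<-Add2  regs: r0:Add2,r1:21,r2:Mul2,r3:4,r4:Add1
  c9: stall  regs: r0:Add2,r1:21,r2:Mul2,r3:4,r4:Add1
  c10: CDB Mul1=112; issue MUL r0<-Mul1  regs: r0:Mul1,r1:21,r2:Mul2,r3:4,r4:Add1
  c11: CDB Mul2=588; issue ADD r3<-Add3  regs: r0:Mul1,r1:21,r2:588,r3:Add3,r4:Add1
  c12: CDB Add1=108  regs: r0:Mul1,r1:21,r2:588,r3:Add3,r4:108
  c13: -  regs: r0:Mul1,r1:21,r2:588,r3:Add3,r4:108
  c14: CDB Add2=216  regs: r0:Mul1,r1:21,r2:588,r3:Add3,r4:108
  c15: CDB Add3=112  regs: r0:Mul1,r1:21,r2:588,r3:112,r4:108
  c16: CDB Mul1=12348  regs: r0:12348,r1:21,r2:588,r3:112,r4:108

STATUS = VALUE 12348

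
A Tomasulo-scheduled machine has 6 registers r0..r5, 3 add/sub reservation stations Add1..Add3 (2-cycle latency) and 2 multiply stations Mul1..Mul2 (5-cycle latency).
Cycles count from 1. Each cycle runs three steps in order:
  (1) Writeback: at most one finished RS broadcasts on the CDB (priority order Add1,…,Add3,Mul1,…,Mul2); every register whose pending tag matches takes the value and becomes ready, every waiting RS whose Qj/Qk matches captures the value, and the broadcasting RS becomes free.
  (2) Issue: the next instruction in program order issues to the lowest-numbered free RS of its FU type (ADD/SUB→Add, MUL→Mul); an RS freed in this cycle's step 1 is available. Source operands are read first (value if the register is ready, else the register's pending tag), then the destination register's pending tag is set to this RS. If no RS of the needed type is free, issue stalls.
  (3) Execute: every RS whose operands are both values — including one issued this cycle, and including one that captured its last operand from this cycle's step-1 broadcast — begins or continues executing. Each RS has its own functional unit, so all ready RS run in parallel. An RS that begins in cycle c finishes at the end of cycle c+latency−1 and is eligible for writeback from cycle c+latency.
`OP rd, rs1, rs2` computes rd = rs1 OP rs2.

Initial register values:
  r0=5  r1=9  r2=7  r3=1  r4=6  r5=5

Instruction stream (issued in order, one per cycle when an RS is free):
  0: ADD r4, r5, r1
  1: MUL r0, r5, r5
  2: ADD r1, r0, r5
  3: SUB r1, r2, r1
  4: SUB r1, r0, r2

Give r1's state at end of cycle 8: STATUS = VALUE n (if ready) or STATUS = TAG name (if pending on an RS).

c1: issue ADD r4<-Add1 | r0:5,r1:9,r2:7,r3:1,r4:Add1,r5:5
c2: issue MUL r0<-Mul1 | r0:Mul1,r1:9,r2:7,r3:1,r4:Add1,r5:5
c3: CDB Add1=14; issue ADD r1<-Add1 | r0:Mul1,r1:Add1,r2:7,r3:1,r4:14,r5:5
c4: issue SUB r1<-Add2 | r0:Mul1,r1:Add2,r2:7,r3:1,r4:14,r5:5
c5: issue SUB r1<-Add3 | r0:Mul1,r1:Add3,r2:7,r3:1,r4:14,r5:5
c6: - | r0:Mul1,r1:Add3,r2:7,r3:1,r4:14,r5:5
c7: CDB Mul1=25 | r0:25,r1:Add3,r2:7,r3:1,r4:14,r5:5
c8: - | r0:25,r1:Add3,r2:7,r3:1,r4:14,r5:5

STATUS = TAG Add3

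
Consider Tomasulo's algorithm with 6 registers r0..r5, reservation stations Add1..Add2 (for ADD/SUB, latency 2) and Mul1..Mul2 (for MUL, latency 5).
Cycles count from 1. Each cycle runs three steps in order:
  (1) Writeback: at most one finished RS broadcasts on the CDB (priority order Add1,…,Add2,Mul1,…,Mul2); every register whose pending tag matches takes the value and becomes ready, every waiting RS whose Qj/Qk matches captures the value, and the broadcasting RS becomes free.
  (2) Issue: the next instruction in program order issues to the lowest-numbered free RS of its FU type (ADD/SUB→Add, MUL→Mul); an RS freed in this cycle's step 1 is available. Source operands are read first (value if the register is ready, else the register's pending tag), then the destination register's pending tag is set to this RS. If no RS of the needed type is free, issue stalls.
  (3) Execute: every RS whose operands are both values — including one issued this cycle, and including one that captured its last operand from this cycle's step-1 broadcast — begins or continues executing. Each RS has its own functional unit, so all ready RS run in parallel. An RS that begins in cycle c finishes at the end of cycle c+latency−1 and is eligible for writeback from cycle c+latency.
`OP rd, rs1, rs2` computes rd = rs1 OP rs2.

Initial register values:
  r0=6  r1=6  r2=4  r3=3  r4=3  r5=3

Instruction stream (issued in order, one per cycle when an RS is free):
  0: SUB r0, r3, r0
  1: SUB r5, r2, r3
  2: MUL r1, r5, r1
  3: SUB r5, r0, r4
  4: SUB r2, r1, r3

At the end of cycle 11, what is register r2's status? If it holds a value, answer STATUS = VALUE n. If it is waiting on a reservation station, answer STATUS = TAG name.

STATUS = VALUE 3

c1: issue SUB r0<-Add1 | r0:Add1,r1:6,r2:4,r3:3,r4:3,r5:3
c2: issue SUB r5<-Add2 | r0:Add1,r1:6,r2:4,r3:3,r4:3,r5:Add2
c3: CDB Add1=-3; issue MUL r1<-Mul1 | r0:-3,r1:Mul1,r2:4,r3:3,r4:3,r5:Add2
c4: CDB Add2=1; issue SUB r5<-Add1 | r0:-3,r1:Mul1,r2:4,r3:3,r4:3,r5:Add1
c5: issue SUB r2<-Add2 | r0:-3,r1:Mul1,r2:Add2,r3:3,r4:3,r5:Add1
c6: CDB Add1=-6 | r0:-3,r1:Mul1,r2:Add2,r3:3,r4:3,r5:-6
c7: - | r0:-3,r1:Mul1,r2:Add2,r3:3,r4:3,r5:-6
c8: - | r0:-3,r1:Mul1,r2:Add2,r3:3,r4:3,r5:-6
c9: CDB Mul1=6 | r0:-3,r1:6,r2:Add2,r3:3,r4:3,r5:-6
c10: - | r0:-3,r1:6,r2:Add2,r3:3,r4:3,r5:-6
c11: CDB Add2=3 | r0:-3,r1:6,r2:3,r3:3,r4:3,r5:-6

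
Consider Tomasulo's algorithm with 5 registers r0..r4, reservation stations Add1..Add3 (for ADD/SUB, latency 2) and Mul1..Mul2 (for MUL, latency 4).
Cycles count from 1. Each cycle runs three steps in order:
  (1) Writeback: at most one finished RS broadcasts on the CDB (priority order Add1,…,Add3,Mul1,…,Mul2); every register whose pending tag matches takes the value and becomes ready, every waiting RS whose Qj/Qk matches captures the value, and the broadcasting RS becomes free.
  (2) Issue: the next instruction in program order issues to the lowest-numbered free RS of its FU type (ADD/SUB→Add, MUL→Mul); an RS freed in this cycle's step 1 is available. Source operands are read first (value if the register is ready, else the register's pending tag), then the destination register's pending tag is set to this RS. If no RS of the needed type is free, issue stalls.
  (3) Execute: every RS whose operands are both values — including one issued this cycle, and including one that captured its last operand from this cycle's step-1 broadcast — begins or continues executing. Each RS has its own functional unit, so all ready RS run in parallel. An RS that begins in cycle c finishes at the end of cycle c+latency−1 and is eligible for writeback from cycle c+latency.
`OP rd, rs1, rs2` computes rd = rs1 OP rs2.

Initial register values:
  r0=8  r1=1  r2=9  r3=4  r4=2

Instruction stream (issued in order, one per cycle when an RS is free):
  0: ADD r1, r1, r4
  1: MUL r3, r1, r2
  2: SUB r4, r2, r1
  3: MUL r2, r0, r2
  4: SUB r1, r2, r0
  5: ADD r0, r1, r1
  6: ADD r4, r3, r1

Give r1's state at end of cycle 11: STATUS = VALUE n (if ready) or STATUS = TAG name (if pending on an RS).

c1: issue ADD r1<-Add1 | r0:8,r1:Add1,r2:9,r3:4,r4:2
c2: issue MUL r3<-Mul1 | r0:8,r1:Add1,r2:9,r3:Mul1,r4:2
c3: CDB Add1=3; issue SUB r4<-Add1 | r0:8,r1:3,r2:9,r3:Mul1,r4:Add1
c4: issue MUL r2<-Mul2 | r0:8,r1:3,r2:Mul2,r3:Mul1,r4:Add1
c5: CDB Add1=6; issue SUB r1<-Add1 | r0:8,r1:Add1,r2:Mul2,r3:Mul1,r4:6
c6: issue ADD r0<-Add2 | r0:Add2,r1:Add1,r2:Mul2,r3:Mul1,r4:6
c7: CDB Mul1=27; issue ADD r4<-Add3 | r0:Add2,r1:Add1,r2:Mul2,r3:27,r4:Add3
c8: CDB Mul2=72 | r0:Add2,r1:Add1,r2:72,r3:27,r4:Add3
c9: - | r0:Add2,r1:Add1,r2:72,r3:27,r4:Add3
c10: CDB Add1=64 | r0:Add2,r1:64,r2:72,r3:27,r4:Add3
c11: - | r0:Add2,r1:64,r2:72,r3:27,r4:Add3

STATUS = VALUE 64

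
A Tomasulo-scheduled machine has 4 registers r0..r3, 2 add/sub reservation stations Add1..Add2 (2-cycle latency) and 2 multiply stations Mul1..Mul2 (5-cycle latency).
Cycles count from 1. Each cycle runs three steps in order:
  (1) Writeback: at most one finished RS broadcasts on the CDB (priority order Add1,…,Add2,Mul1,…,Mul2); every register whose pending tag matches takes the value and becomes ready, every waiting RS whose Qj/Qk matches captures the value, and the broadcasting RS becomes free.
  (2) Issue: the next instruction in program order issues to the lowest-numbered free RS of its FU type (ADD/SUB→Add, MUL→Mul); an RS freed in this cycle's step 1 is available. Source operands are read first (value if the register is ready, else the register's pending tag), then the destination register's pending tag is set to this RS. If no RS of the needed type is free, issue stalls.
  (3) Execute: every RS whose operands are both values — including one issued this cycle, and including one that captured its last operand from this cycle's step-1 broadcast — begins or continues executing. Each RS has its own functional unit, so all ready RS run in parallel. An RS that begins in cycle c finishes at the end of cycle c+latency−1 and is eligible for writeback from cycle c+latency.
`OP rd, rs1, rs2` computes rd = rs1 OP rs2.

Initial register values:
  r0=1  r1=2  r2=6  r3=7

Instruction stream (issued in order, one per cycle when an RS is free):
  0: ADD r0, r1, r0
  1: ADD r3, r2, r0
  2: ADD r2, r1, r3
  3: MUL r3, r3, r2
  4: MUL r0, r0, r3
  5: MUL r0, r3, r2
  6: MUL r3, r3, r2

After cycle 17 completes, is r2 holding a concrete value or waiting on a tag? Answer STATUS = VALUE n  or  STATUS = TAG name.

STATUS = VALUE 11

cycle 1: issue ADD r0<-Add1 // r0:Add1,r1:2,r2:6,r3:7
cycle 2: issue ADD r3<-Add2 // r0:Add1,r1:2,r2:6,r3:Add2
cycle 3: CDB Add1=3; issue ADD r2<-Add1 // r0:3,r1:2,r2:Add1,r3:Add2
cycle 4: issue MUL r3<-Mul1 // r0:3,r1:2,r2:Add1,r3:Mul1
cycle 5: CDB Add2=9; issue MUL r0<-Mul2 // r0:Mul2,r1:2,r2:Add1,r3:Mul1
cycle 6: stall // r0:Mul2,r1:2,r2:Add1,r3:Mul1
cycle 7: CDB Add1=11; stall // r0:Mul2,r1:2,r2:11,r3:Mul1
cycle 8: stall // r0:Mul2,r1:2,r2:11,r3:Mul1
cycle 9: stall // r0:Mul2,r1:2,r2:11,r3:Mul1
cycle 10: stall // r0:Mul2,r1:2,r2:11,r3:Mul1
cycle 11: stall // r0:Mul2,r1:2,r2:11,r3:Mul1
cycle 12: CDB Mul1=99; issue MUL r0<-Mul1 // r0:Mul1,r1:2,r2:11,r3:99
cycle 13: stall // r0:Mul1,r1:2,r2:11,r3:99
cycle 14: stall // r0:Mul1,r1:2,r2:11,r3:99
cycle 15: stall // r0:Mul1,r1:2,r2:11,r3:99
cycle 16: stall // r0:Mul1,r1:2,r2:11,r3:99
cycle 17: CDB Mul1=1089; issue MUL r3<-Mul1 // r0:1089,r1:2,r2:11,r3:Mul1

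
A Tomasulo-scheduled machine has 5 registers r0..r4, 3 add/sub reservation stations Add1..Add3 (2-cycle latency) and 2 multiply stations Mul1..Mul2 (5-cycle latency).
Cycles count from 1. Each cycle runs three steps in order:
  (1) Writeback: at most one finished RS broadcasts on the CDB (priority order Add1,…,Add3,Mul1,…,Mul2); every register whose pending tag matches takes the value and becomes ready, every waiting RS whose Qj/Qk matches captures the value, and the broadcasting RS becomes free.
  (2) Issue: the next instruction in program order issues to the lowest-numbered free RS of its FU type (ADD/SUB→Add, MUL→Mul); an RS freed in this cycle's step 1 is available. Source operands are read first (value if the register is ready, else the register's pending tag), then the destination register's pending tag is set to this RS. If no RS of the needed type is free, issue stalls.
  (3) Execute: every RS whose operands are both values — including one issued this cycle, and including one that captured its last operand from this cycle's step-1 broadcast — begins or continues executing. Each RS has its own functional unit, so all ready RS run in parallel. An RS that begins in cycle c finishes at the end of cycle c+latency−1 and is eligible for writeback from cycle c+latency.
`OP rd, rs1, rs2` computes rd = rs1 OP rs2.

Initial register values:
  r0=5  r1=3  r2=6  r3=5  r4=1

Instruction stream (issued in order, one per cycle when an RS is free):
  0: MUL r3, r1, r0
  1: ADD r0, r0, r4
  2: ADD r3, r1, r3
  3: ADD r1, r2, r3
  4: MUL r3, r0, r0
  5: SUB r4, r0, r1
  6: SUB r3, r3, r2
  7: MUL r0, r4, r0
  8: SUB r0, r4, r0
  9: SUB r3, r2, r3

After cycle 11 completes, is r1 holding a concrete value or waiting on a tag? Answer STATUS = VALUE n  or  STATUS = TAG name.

STATUS = VALUE 24

cycle 1: issue MUL r3<-Mul1 // r0:5,r1:3,r2:6,r3:Mul1,r4:1
cycle 2: issue ADD r0<-Add1 // r0:Add1,r1:3,r2:6,r3:Mul1,r4:1
cycle 3: issue ADD r3<-Add2 // r0:Add1,r1:3,r2:6,r3:Add2,r4:1
cycle 4: CDB Add1=6; issue ADD r1<-Add1 // r0:6,r1:Add1,r2:6,r3:Add2,r4:1
cycle 5: issue MUL r3<-Mul2 // r0:6,r1:Add1,r2:6,r3:Mul2,r4:1
cycle 6: CDB Mul1=15; issue SUB r4<-Add3 // r0:6,r1:Add1,r2:6,r3:Mul2,r4:Add3
cycle 7: stall // r0:6,r1:Add1,r2:6,r3:Mul2,r4:Add3
cycle 8: CDB Add2=18; issue SUB r3<-Add2 // r0:6,r1:Add1,r2:6,r3:Add2,r4:Add3
cycle 9: issue MUL r0<-Mul1 // r0:Mul1,r1:Add1,r2:6,r3:Add2,r4:Add3
cycle 10: CDB Add1=24; issue SUB r0<-Add1 // r0:Add1,r1:24,r2:6,r3:Add2,r4:Add3
cycle 11: CDB Mul2=36; stall // r0:Add1,r1:24,r2:6,r3:Add2,r4:Add3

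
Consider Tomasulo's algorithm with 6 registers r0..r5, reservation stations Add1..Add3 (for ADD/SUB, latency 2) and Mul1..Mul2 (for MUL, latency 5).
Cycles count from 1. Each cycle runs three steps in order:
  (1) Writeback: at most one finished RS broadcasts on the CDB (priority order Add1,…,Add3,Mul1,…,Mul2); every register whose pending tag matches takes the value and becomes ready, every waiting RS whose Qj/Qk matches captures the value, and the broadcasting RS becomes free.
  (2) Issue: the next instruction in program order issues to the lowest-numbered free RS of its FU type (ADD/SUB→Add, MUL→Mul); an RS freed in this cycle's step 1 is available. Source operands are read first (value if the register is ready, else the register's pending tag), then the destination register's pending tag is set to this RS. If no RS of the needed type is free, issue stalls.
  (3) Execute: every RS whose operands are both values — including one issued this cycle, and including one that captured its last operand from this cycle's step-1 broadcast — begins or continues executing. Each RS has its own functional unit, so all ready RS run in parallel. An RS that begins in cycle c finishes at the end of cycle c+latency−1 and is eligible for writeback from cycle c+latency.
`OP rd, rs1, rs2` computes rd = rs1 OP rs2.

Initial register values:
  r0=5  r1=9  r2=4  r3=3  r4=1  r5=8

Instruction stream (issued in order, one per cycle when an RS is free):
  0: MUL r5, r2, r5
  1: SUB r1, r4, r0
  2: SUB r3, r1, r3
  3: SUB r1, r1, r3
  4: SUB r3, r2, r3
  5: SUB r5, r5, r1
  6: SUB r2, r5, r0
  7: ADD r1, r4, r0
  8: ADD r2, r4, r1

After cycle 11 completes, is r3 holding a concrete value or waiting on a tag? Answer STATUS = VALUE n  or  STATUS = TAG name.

c1: issue MUL r5<-Mul1 | r0:5,r1:9,r2:4,r3:3,r4:1,r5:Mul1
c2: issue SUB r1<-Add1 | r0:5,r1:Add1,r2:4,r3:3,r4:1,r5:Mul1
c3: issue SUB r3<-Add2 | r0:5,r1:Add1,r2:4,r3:Add2,r4:1,r5:Mul1
c4: CDB Add1=-4; issue SUB r1<-Add1 | r0:5,r1:Add1,r2:4,r3:Add2,r4:1,r5:Mul1
c5: issue SUB r3<-Add3 | r0:5,r1:Add1,r2:4,r3:Add3,r4:1,r5:Mul1
c6: CDB Add2=-7; issue SUB r5<-Add2 | r0:5,r1:Add1,r2:4,r3:Add3,r4:1,r5:Add2
c7: CDB Mul1=32; stall | r0:5,r1:Add1,r2:4,r3:Add3,r4:1,r5:Add2
c8: CDB Add1=3; issue SUB r2<-Add1 | r0:5,r1:3,r2:Add1,r3:Add3,r4:1,r5:Add2
c9: CDB Add3=11; issue ADD r1<-Add3 | r0:5,r1:Add3,r2:Add1,r3:11,r4:1,r5:Add2
c10: CDB Add2=29; issue ADD r2<-Add2 | r0:5,r1:Add3,r2:Add2,r3:11,r4:1,r5:29
c11: CDB Add3=6 | r0:5,r1:6,r2:Add2,r3:11,r4:1,r5:29

STATUS = VALUE 11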